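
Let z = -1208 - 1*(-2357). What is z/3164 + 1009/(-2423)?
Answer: -408449/7666372 ≈ -0.053278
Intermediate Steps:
z = 1149 (z = -1208 + 2357 = 1149)
z/3164 + 1009/(-2423) = 1149/3164 + 1009/(-2423) = 1149*(1/3164) + 1009*(-1/2423) = 1149/3164 - 1009/2423 = -408449/7666372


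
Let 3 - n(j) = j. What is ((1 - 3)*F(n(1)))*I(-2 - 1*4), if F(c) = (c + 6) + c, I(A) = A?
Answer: 120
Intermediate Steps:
n(j) = 3 - j
F(c) = 6 + 2*c (F(c) = (6 + c) + c = 6 + 2*c)
((1 - 3)*F(n(1)))*I(-2 - 1*4) = ((1 - 3)*(6 + 2*(3 - 1*1)))*(-2 - 1*4) = (-2*(6 + 2*(3 - 1)))*(-2 - 4) = -2*(6 + 2*2)*(-6) = -2*(6 + 4)*(-6) = -2*10*(-6) = -20*(-6) = 120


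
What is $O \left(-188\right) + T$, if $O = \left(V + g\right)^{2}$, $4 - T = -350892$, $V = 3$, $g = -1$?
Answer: $350144$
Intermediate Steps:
$T = 350896$ ($T = 4 - -350892 = 4 + 350892 = 350896$)
$O = 4$ ($O = \left(3 - 1\right)^{2} = 2^{2} = 4$)
$O \left(-188\right) + T = 4 \left(-188\right) + 350896 = -752 + 350896 = 350144$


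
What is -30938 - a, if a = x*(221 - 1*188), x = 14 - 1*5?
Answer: -31235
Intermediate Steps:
x = 9 (x = 14 - 5 = 9)
a = 297 (a = 9*(221 - 1*188) = 9*(221 - 188) = 9*33 = 297)
-30938 - a = -30938 - 1*297 = -30938 - 297 = -31235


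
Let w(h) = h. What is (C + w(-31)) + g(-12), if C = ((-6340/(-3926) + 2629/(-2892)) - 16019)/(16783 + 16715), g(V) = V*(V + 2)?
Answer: 16834017276701/190168012008 ≈ 88.522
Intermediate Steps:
g(V) = V*(2 + V)
C = -90935792011/190168012008 (C = ((-6340*(-1/3926) + 2629*(-1/2892)) - 16019)/33498 = ((3170/1963 - 2629/2892) - 16019)*(1/33498) = (4006913/5676996 - 16019)*(1/33498) = -90935792011/5676996*1/33498 = -90935792011/190168012008 ≈ -0.47819)
(C + w(-31)) + g(-12) = (-90935792011/190168012008 - 31) - 12*(2 - 12) = -5986144164259/190168012008 - 12*(-10) = -5986144164259/190168012008 + 120 = 16834017276701/190168012008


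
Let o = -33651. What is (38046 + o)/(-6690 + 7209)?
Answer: 1465/173 ≈ 8.4682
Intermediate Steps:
(38046 + o)/(-6690 + 7209) = (38046 - 33651)/(-6690 + 7209) = 4395/519 = 4395*(1/519) = 1465/173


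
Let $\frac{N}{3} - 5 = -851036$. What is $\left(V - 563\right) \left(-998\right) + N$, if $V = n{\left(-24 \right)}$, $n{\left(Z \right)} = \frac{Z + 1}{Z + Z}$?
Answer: $- \frac{47800733}{24} \approx -1.9917 \cdot 10^{6}$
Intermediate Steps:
$N = -2553093$ ($N = 15 + 3 \left(-851036\right) = 15 - 2553108 = -2553093$)
$n{\left(Z \right)} = \frac{1 + Z}{2 Z}$
$V = \frac{23}{48}$ ($V = \frac{1 - 24}{2 \left(-24\right)} = \frac{1}{2} \left(- \frac{1}{24}\right) \left(-23\right) = \frac{23}{48} \approx 0.47917$)
$\left(V - 563\right) \left(-998\right) + N = \left(\frac{23}{48} - 563\right) \left(-998\right) - 2553093 = \left(- \frac{27001}{48}\right) \left(-998\right) - 2553093 = \frac{13473499}{24} - 2553093 = - \frac{47800733}{24}$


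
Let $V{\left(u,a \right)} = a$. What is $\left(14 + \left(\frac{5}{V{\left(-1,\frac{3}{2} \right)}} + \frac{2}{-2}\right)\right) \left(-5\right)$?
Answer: $- \frac{245}{3} \approx -81.667$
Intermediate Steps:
$\left(14 + \left(\frac{5}{V{\left(-1,\frac{3}{2} \right)}} + \frac{2}{-2}\right)\right) \left(-5\right) = \left(14 + \left(\frac{5}{3 \cdot \frac{1}{2}} + \frac{2}{-2}\right)\right) \left(-5\right) = \left(14 + \left(\frac{5}{3 \cdot \frac{1}{2}} + 2 \left(- \frac{1}{2}\right)\right)\right) \left(-5\right) = \left(14 - \left(1 - \frac{5}{\frac{3}{2}}\right)\right) \left(-5\right) = \left(14 + \left(5 \cdot \frac{2}{3} - 1\right)\right) \left(-5\right) = \left(14 + \left(\frac{10}{3} - 1\right)\right) \left(-5\right) = \left(14 + \frac{7}{3}\right) \left(-5\right) = \frac{49}{3} \left(-5\right) = - \frac{245}{3}$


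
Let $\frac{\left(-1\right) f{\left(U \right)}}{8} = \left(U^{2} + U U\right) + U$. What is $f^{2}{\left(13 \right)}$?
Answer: $7884864$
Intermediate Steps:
$f{\left(U \right)} = - 16 U^{2} - 8 U$ ($f{\left(U \right)} = - 8 \left(\left(U^{2} + U U\right) + U\right) = - 8 \left(\left(U^{2} + U^{2}\right) + U\right) = - 8 \left(2 U^{2} + U\right) = - 8 \left(U + 2 U^{2}\right) = - 16 U^{2} - 8 U$)
$f^{2}{\left(13 \right)} = \left(\left(-8\right) 13 \left(1 + 2 \cdot 13\right)\right)^{2} = \left(\left(-8\right) 13 \left(1 + 26\right)\right)^{2} = \left(\left(-8\right) 13 \cdot 27\right)^{2} = \left(-2808\right)^{2} = 7884864$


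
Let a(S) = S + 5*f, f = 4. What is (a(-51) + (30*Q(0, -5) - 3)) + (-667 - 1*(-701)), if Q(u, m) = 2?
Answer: 60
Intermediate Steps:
a(S) = 20 + S (a(S) = S + 5*4 = S + 20 = 20 + S)
(a(-51) + (30*Q(0, -5) - 3)) + (-667 - 1*(-701)) = ((20 - 51) + (30*2 - 3)) + (-667 - 1*(-701)) = (-31 + (60 - 3)) + (-667 + 701) = (-31 + 57) + 34 = 26 + 34 = 60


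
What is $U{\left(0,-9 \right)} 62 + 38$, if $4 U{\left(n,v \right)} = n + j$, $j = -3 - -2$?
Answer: $\frac{45}{2} \approx 22.5$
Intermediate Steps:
$j = -1$ ($j = -3 + 2 = -1$)
$U{\left(n,v \right)} = - \frac{1}{4} + \frac{n}{4}$ ($U{\left(n,v \right)} = \frac{n - 1}{4} = \frac{-1 + n}{4} = - \frac{1}{4} + \frac{n}{4}$)
$U{\left(0,-9 \right)} 62 + 38 = \left(- \frac{1}{4} + \frac{1}{4} \cdot 0\right) 62 + 38 = \left(- \frac{1}{4} + 0\right) 62 + 38 = \left(- \frac{1}{4}\right) 62 + 38 = - \frac{31}{2} + 38 = \frac{45}{2}$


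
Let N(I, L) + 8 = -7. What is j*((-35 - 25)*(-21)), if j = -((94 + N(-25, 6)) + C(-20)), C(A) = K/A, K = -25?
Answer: -101115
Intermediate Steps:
N(I, L) = -15 (N(I, L) = -8 - 7 = -15)
C(A) = -25/A
j = -321/4 (j = -((94 - 15) - 25/(-20)) = -(79 - 25*(-1/20)) = -(79 + 5/4) = -1*321/4 = -321/4 ≈ -80.250)
j*((-35 - 25)*(-21)) = -321*(-35 - 25)*(-21)/4 = -(-4815)*(-21) = -321/4*1260 = -101115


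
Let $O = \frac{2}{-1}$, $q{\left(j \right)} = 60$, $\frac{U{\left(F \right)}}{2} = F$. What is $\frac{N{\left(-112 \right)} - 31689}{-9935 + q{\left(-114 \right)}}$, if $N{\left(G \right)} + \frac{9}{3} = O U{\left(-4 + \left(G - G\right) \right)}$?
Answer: $\frac{31676}{9875} \approx 3.2077$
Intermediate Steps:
$U{\left(F \right)} = 2 F$
$O = -2$ ($O = 2 \left(-1\right) = -2$)
$N{\left(G \right)} = 13$ ($N{\left(G \right)} = -3 - 2 \cdot 2 \left(-4 + \left(G - G\right)\right) = -3 - 2 \cdot 2 \left(-4 + 0\right) = -3 - 2 \cdot 2 \left(-4\right) = -3 - -16 = -3 + 16 = 13$)
$\frac{N{\left(-112 \right)} - 31689}{-9935 + q{\left(-114 \right)}} = \frac{13 - 31689}{-9935 + 60} = - \frac{31676}{-9875} = \left(-31676\right) \left(- \frac{1}{9875}\right) = \frac{31676}{9875}$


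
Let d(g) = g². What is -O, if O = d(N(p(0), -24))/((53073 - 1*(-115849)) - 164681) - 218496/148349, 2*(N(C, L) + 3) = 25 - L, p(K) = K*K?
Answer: 3432268843/2516592436 ≈ 1.3639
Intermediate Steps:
p(K) = K²
N(C, L) = 19/2 - L/2 (N(C, L) = -3 + (25 - L)/2 = -3 + (25/2 - L/2) = 19/2 - L/2)
O = -3432268843/2516592436 (O = (19/2 - ½*(-24))²/((53073 - 1*(-115849)) - 164681) - 218496/148349 = (19/2 + 12)²/((53073 + 115849) - 164681) - 218496*1/148349 = (43/2)²/(168922 - 164681) - 218496/148349 = (1849/4)/4241 - 218496/148349 = (1849/4)*(1/4241) - 218496/148349 = 1849/16964 - 218496/148349 = -3432268843/2516592436 ≈ -1.3639)
-O = -1*(-3432268843/2516592436) = 3432268843/2516592436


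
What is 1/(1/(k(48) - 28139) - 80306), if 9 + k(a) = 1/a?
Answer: -1351103/108501677566 ≈ -1.2452e-5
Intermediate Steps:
k(a) = -9 + 1/a
1/(1/(k(48) - 28139) - 80306) = 1/(1/((-9 + 1/48) - 28139) - 80306) = 1/(1/(-431/48 - 28139) - 80306) = 1/(1/(-1351103/48) - 80306) = 1/(-48/1351103 - 80306) = 1/(-108501677566/1351103) = -1351103/108501677566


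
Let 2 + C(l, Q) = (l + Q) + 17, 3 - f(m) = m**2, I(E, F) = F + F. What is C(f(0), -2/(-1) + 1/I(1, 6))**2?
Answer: 58081/144 ≈ 403.34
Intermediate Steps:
I(E, F) = 2*F
f(m) = 3 - m**2
C(l, Q) = 15 + Q + l (C(l, Q) = -2 + ((l + Q) + 17) = -2 + ((Q + l) + 17) = -2 + (17 + Q + l) = 15 + Q + l)
C(f(0), -2/(-1) + 1/I(1, 6))**2 = (15 + (-2/(-1) + 1/(2*6)) + (3 - 1*0**2))**2 = (15 + (-2*(-1) + 1/12) + (3 - 1*0))**2 = (15 + (2 + 1*(1/12)) + (3 + 0))**2 = (15 + (2 + 1/12) + 3)**2 = (15 + 25/12 + 3)**2 = (241/12)**2 = 58081/144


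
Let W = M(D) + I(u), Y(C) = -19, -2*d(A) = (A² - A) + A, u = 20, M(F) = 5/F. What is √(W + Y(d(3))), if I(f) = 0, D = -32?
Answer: I*√1226/8 ≈ 4.3768*I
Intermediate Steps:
d(A) = -A²/2 (d(A) = -((A² - A) + A)/2 = -A²/2)
W = -5/32 (W = 5/(-32) + 0 = 5*(-1/32) + 0 = -5/32 + 0 = -5/32 ≈ -0.15625)
√(W + Y(d(3))) = √(-5/32 - 19) = √(-613/32) = I*√1226/8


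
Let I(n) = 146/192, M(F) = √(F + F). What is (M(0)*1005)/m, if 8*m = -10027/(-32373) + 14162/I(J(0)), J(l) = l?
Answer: 0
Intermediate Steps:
M(F) = √2*√F (M(F) = √(2*F) = √2*√F)
I(n) = 73/96 (I(n) = 146*(1/192) = 73/96)
m = 602924779/258984 (m = (-10027/(-32373) + 14162/(73/96))/8 = (-10027*(-1/32373) + 14162*(96/73))/8 = (10027/32373 + 18624)/8 = (⅛)*(602924779/32373) = 602924779/258984 ≈ 2328.0)
(M(0)*1005)/m = ((√2*√0)*1005)/(602924779/258984) = ((√2*0)*1005)*(258984/602924779) = (0*1005)*(258984/602924779) = 0*(258984/602924779) = 0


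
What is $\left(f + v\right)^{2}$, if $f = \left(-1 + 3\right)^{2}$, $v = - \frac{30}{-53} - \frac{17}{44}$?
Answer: $\frac{95004009}{5438224} \approx 17.47$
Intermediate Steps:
$v = \frac{419}{2332}$ ($v = \left(-30\right) \left(- \frac{1}{53}\right) - \frac{17}{44} = \frac{30}{53} - \frac{17}{44} = \frac{419}{2332} \approx 0.17967$)
$f = 4$ ($f = 2^{2} = 4$)
$\left(f + v\right)^{2} = \left(4 + \frac{419}{2332}\right)^{2} = \left(\frac{9747}{2332}\right)^{2} = \frac{95004009}{5438224}$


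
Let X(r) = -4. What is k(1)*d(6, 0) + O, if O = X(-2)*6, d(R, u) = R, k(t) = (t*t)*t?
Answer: -18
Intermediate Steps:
k(t) = t³ (k(t) = t²*t = t³)
O = -24 (O = -4*6 = -24)
k(1)*d(6, 0) + O = 1³*6 - 24 = 1*6 - 24 = 6 - 24 = -18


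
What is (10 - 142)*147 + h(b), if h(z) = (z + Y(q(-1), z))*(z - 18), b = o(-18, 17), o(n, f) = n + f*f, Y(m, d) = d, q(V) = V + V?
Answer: 117722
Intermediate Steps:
q(V) = 2*V
o(n, f) = n + f²
b = 271 (b = -18 + 17² = -18 + 289 = 271)
h(z) = 2*z*(-18 + z) (h(z) = (z + z)*(z - 18) = (2*z)*(-18 + z) = 2*z*(-18 + z))
(10 - 142)*147 + h(b) = (10 - 142)*147 + 2*271*(-18 + 271) = -132*147 + 2*271*253 = -19404 + 137126 = 117722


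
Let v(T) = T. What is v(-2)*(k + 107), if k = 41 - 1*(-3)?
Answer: -302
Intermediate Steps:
k = 44 (k = 41 + 3 = 44)
v(-2)*(k + 107) = -2*(44 + 107) = -2*151 = -302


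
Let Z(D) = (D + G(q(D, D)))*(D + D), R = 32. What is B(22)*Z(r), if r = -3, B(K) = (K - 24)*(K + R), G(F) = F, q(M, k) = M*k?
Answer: 3888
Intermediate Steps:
B(K) = (-24 + K)*(32 + K) (B(K) = (K - 24)*(K + 32) = (-24 + K)*(32 + K))
Z(D) = 2*D*(D + D²) (Z(D) = (D + D*D)*(D + D) = (D + D²)*(2*D) = 2*D*(D + D²))
B(22)*Z(r) = (-768 + 22² + 8*22)*(2*(-3)²*(1 - 3)) = (-768 + 484 + 176)*(2*9*(-2)) = -108*(-36) = 3888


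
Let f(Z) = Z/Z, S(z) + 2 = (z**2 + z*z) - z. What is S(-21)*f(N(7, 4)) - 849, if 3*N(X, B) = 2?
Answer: 52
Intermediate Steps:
N(X, B) = 2/3 (N(X, B) = (1/3)*2 = 2/3)
S(z) = -2 - z + 2*z**2 (S(z) = -2 + ((z**2 + z*z) - z) = -2 + ((z**2 + z**2) - z) = -2 + (2*z**2 - z) = -2 + (-z + 2*z**2) = -2 - z + 2*z**2)
f(Z) = 1
S(-21)*f(N(7, 4)) - 849 = (-2 - 1*(-21) + 2*(-21)**2)*1 - 849 = (-2 + 21 + 2*441)*1 - 849 = (-2 + 21 + 882)*1 - 849 = 901*1 - 849 = 901 - 849 = 52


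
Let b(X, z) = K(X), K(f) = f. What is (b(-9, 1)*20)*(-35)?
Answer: 6300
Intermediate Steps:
b(X, z) = X
(b(-9, 1)*20)*(-35) = -9*20*(-35) = -180*(-35) = 6300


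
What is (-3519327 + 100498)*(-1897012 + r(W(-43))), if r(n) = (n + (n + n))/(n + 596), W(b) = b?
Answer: 3586514921367185/553 ≈ 6.4856e+12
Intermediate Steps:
r(n) = 3*n/(596 + n) (r(n) = (n + 2*n)/(596 + n) = (3*n)/(596 + n) = 3*n/(596 + n))
(-3519327 + 100498)*(-1897012 + r(W(-43))) = (-3519327 + 100498)*(-1897012 + 3*(-43)/(596 - 43)) = -3418829*(-1897012 + 3*(-43)/553) = -3418829*(-1897012 + 3*(-43)*(1/553)) = -3418829*(-1897012 - 129/553) = -3418829*(-1049047765/553) = 3586514921367185/553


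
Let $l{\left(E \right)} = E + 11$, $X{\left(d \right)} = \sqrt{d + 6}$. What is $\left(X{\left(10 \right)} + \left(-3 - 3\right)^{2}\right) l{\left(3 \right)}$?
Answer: $560$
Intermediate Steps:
$X{\left(d \right)} = \sqrt{6 + d}$
$l{\left(E \right)} = 11 + E$
$\left(X{\left(10 \right)} + \left(-3 - 3\right)^{2}\right) l{\left(3 \right)} = \left(\sqrt{6 + 10} + \left(-3 - 3\right)^{2}\right) \left(11 + 3\right) = \left(\sqrt{16} + \left(-6\right)^{2}\right) 14 = \left(4 + 36\right) 14 = 40 \cdot 14 = 560$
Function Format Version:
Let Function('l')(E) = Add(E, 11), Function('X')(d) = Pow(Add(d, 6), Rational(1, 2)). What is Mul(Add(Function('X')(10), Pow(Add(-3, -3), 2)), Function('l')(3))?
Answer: 560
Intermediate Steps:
Function('X')(d) = Pow(Add(6, d), Rational(1, 2))
Function('l')(E) = Add(11, E)
Mul(Add(Function('X')(10), Pow(Add(-3, -3), 2)), Function('l')(3)) = Mul(Add(Pow(Add(6, 10), Rational(1, 2)), Pow(Add(-3, -3), 2)), Add(11, 3)) = Mul(Add(Pow(16, Rational(1, 2)), Pow(-6, 2)), 14) = Mul(Add(4, 36), 14) = Mul(40, 14) = 560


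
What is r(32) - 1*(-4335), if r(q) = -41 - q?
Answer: 4262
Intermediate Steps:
r(32) - 1*(-4335) = (-41 - 1*32) - 1*(-4335) = (-41 - 32) + 4335 = -73 + 4335 = 4262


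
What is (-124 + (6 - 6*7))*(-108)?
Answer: 17280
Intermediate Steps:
(-124 + (6 - 6*7))*(-108) = (-124 + (6 - 42))*(-108) = (-124 - 36)*(-108) = -160*(-108) = 17280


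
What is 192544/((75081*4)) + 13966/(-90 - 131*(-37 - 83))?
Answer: 100052607/65195335 ≈ 1.5347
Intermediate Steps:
192544/((75081*4)) + 13966/(-90 - 131*(-37 - 83)) = 192544/300324 + 13966/(-90 - 131*(-120)) = 192544*(1/300324) + 13966/(-90 + 15720) = 48136/75081 + 13966/15630 = 48136/75081 + 13966*(1/15630) = 48136/75081 + 6983/7815 = 100052607/65195335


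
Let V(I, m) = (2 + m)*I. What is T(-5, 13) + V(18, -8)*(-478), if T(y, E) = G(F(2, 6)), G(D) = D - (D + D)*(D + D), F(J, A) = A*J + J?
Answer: 50854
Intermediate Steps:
F(J, A) = J + A*J
G(D) = D - 4*D**2 (G(D) = D - 2*D*2*D = D - 4*D**2)
T(y, E) = -770 (T(y, E) = (2*(1 + 6))*(1 - 8*(1 + 6)) = (2*7)*(1 - 8*7) = 14*(1 - 4*14) = 14*(1 - 56) = 14*(-55) = -770)
V(I, m) = I*(2 + m)
T(-5, 13) + V(18, -8)*(-478) = -770 + (18*(2 - 8))*(-478) = -770 + (18*(-6))*(-478) = -770 - 108*(-478) = -770 + 51624 = 50854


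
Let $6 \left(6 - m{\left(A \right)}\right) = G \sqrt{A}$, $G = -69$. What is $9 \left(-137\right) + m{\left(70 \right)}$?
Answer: $-1227 + \frac{23 \sqrt{70}}{2} \approx -1130.8$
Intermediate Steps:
$m{\left(A \right)} = 6 + \frac{23 \sqrt{A}}{2}$ ($m{\left(A \right)} = 6 - \frac{\left(-69\right) \sqrt{A}}{6} = 6 + \frac{23 \sqrt{A}}{2}$)
$9 \left(-137\right) + m{\left(70 \right)} = 9 \left(-137\right) + \left(6 + \frac{23 \sqrt{70}}{2}\right) = -1233 + \left(6 + \frac{23 \sqrt{70}}{2}\right) = -1227 + \frac{23 \sqrt{70}}{2}$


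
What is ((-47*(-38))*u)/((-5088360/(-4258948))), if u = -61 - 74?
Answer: -8557291269/42403 ≈ -2.0181e+5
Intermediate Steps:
u = -135
((-47*(-38))*u)/((-5088360/(-4258948))) = (-47*(-38)*(-135))/((-5088360/(-4258948))) = (1786*(-135))/((-5088360*(-1/4258948))) = -241110/1272090/1064737 = -241110*1064737/1272090 = -8557291269/42403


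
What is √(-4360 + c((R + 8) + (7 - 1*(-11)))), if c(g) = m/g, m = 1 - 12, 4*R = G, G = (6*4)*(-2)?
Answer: I*√854714/14 ≈ 66.036*I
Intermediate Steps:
G = -48 (G = 24*(-2) = -48)
R = -12 (R = (¼)*(-48) = -12)
m = -11
c(g) = -11/g
√(-4360 + c((R + 8) + (7 - 1*(-11)))) = √(-4360 - 11/((-12 + 8) + (7 - 1*(-11)))) = √(-4360 - 11/(-4 + (7 + 11))) = √(-4360 - 11/(-4 + 18)) = √(-4360 - 11/14) = √(-61051/14) = I*√854714/14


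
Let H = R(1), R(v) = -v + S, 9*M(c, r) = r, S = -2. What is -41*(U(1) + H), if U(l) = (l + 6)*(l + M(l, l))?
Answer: -1763/9 ≈ -195.89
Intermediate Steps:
M(c, r) = r/9
U(l) = 10*l*(6 + l)/9 (U(l) = (l + 6)*(l + l/9) = (6 + l)*(10*l/9) = 10*l*(6 + l)/9)
R(v) = -2 - v (R(v) = -v - 2 = -2 - v)
H = -3 (H = -2 - 1*1 = -2 - 1 = -3)
-41*(U(1) + H) = -41*((10/9)*1*(6 + 1) - 3) = -41*((10/9)*1*7 - 3) = -41*(70/9 - 3) = -41*43/9 = -1763/9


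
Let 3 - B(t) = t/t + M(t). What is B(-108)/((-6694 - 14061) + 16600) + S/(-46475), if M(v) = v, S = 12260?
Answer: -2242102/7724145 ≈ -0.29027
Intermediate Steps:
B(t) = 2 - t (B(t) = 3 - (t/t + t) = 3 - (1 + t) = 3 + (-1 - t) = 2 - t)
B(-108)/((-6694 - 14061) + 16600) + S/(-46475) = (2 - 1*(-108))/((-6694 - 14061) + 16600) + 12260/(-46475) = (2 + 108)/(-20755 + 16600) + 12260*(-1/46475) = 110/(-4155) - 2452/9295 = 110*(-1/4155) - 2452/9295 = -22/831 - 2452/9295 = -2242102/7724145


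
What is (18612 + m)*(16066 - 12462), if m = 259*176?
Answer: 231362384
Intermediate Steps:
m = 45584
(18612 + m)*(16066 - 12462) = (18612 + 45584)*(16066 - 12462) = 64196*3604 = 231362384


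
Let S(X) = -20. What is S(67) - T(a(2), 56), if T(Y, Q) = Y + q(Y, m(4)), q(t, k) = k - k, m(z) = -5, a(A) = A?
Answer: -22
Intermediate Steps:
q(t, k) = 0
T(Y, Q) = Y (T(Y, Q) = Y + 0 = Y)
S(67) - T(a(2), 56) = -20 - 1*2 = -20 - 2 = -22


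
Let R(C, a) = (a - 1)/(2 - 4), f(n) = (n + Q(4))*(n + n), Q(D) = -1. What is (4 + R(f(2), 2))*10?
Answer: 35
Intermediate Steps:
f(n) = 2*n*(-1 + n) (f(n) = (n - 1)*(n + n) = (-1 + n)*(2*n) = 2*n*(-1 + n))
R(C, a) = 1/2 - a/2 (R(C, a) = (-1 + a)/(-2) = (-1 + a)*(-1/2) = 1/2 - a/2)
(4 + R(f(2), 2))*10 = (4 + (1/2 - 1/2*2))*10 = (4 + (1/2 - 1))*10 = (4 - 1/2)*10 = (7/2)*10 = 35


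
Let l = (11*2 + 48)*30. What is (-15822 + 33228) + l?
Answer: 19506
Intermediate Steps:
l = 2100 (l = (22 + 48)*30 = 70*30 = 2100)
(-15822 + 33228) + l = (-15822 + 33228) + 2100 = 17406 + 2100 = 19506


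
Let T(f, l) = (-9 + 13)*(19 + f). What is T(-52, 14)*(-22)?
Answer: 2904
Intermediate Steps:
T(f, l) = 76 + 4*f (T(f, l) = 4*(19 + f) = 76 + 4*f)
T(-52, 14)*(-22) = (76 + 4*(-52))*(-22) = (76 - 208)*(-22) = -132*(-22) = 2904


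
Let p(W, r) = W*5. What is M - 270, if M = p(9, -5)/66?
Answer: -5925/22 ≈ -269.32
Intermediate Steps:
p(W, r) = 5*W
M = 15/22 (M = (5*9)/66 = 45*(1/66) = 15/22 ≈ 0.68182)
M - 270 = 15/22 - 270 = -5925/22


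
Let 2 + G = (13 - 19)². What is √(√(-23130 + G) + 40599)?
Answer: √(40599 + 2*I*√5774) ≈ 201.49 + 0.3771*I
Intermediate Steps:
G = 34 (G = -2 + (13 - 19)² = -2 + (-6)² = -2 + 36 = 34)
√(√(-23130 + G) + 40599) = √(√(-23130 + 34) + 40599) = √(√(-23096) + 40599) = √(2*I*√5774 + 40599) = √(40599 + 2*I*√5774)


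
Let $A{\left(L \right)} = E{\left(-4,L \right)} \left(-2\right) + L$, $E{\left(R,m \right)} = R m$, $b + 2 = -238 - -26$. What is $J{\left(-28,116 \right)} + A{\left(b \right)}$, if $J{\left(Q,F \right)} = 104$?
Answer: $-1822$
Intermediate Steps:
$b = -214$ ($b = -2 - 212 = -214$)
$A{\left(L \right)} = 9 L$ ($A{\left(L \right)} = - 4 L \left(-2\right) + L = 8 L + L = 9 L$)
$J{\left(-28,116 \right)} + A{\left(b \right)} = 104 + 9 \left(-214\right) = 104 - 1926 = -1822$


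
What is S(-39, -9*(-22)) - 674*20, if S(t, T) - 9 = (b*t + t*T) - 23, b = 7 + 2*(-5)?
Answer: -21099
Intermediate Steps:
b = -3 (b = 7 - 10 = -3)
S(t, T) = -14 - 3*t + T*t (S(t, T) = 9 + ((-3*t + t*T) - 23) = 9 + ((-3*t + T*t) - 23) = 9 + (-23 - 3*t + T*t) = -14 - 3*t + T*t)
S(-39, -9*(-22)) - 674*20 = (-14 - 3*(-39) - 9*(-22)*(-39)) - 674*20 = (-14 + 117 + 198*(-39)) - 1*13480 = (-14 + 117 - 7722) - 13480 = -7619 - 13480 = -21099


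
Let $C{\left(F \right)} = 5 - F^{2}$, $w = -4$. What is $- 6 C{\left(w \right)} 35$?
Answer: $2310$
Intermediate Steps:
$- 6 C{\left(w \right)} 35 = - 6 \left(5 - \left(-4\right)^{2}\right) 35 = - 6 \left(5 - 16\right) 35 = \left(-6\right) \left(-11\right) 35 = 66 \cdot 35 = 2310$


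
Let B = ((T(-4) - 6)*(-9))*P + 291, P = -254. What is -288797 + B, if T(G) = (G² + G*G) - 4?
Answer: -238214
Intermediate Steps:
T(G) = -4 + 2*G² (T(G) = (G² + G²) - 4 = 2*G² - 4 = -4 + 2*G²)
B = 50583 (B = (((-4 + 2*(-4)²) - 6)*(-9))*(-254) + 291 = (((-4 + 2*16) - 6)*(-9))*(-254) + 291 = (((-4 + 32) - 6)*(-9))*(-254) + 291 = ((28 - 6)*(-9))*(-254) + 291 = (22*(-9))*(-254) + 291 = -198*(-254) + 291 = 50292 + 291 = 50583)
-288797 + B = -288797 + 50583 = -238214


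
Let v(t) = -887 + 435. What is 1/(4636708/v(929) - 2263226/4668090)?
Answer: -37678155/386528450462 ≈ -9.7478e-5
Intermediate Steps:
v(t) = -452
1/(4636708/v(929) - 2263226/4668090) = 1/(4636708/(-452) - 2263226/4668090) = 1/(4636708*(-1/452) - 2263226*1/4668090) = 1/(-1159177/113 - 161659/333435) = 1/(-386528450462/37678155) = -37678155/386528450462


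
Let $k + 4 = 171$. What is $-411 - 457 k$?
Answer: $-76730$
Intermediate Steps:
$k = 167$ ($k = -4 + 171 = 167$)
$-411 - 457 k = -411 - 76319 = -76730$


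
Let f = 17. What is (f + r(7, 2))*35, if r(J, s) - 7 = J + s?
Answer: 1155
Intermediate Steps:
r(J, s) = 7 + J + s (r(J, s) = 7 + (J + s) = 7 + J + s)
(f + r(7, 2))*35 = (17 + (7 + 7 + 2))*35 = (17 + 16)*35 = 33*35 = 1155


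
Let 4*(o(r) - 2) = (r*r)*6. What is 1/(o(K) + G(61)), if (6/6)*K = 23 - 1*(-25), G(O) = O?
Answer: 1/3519 ≈ 0.00028417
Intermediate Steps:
K = 48 (K = 23 - 1*(-25) = 23 + 25 = 48)
o(r) = 2 + 3*r²/2 (o(r) = 2 + ((r*r)*6)/4 = 2 + (r²*6)/4 = 2 + (6*r²)/4 = 2 + 3*r²/2)
1/(o(K) + G(61)) = 1/((2 + (3/2)*48²) + 61) = 1/((2 + (3/2)*2304) + 61) = 1/((2 + 3456) + 61) = 1/(3458 + 61) = 1/3519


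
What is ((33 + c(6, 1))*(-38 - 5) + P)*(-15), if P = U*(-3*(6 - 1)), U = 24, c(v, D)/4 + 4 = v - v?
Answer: 16365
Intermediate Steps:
c(v, D) = -16 (c(v, D) = -16 + 4*(v - v) = -16 + 4*0 = -16 + 0 = -16)
P = -360 (P = 24*(-3*(6 - 1)) = 24*(-3*5) = 24*(-15) = -360)
((33 + c(6, 1))*(-38 - 5) + P)*(-15) = ((33 - 16)*(-38 - 5) - 360)*(-15) = (17*(-43) - 360)*(-15) = (-731 - 360)*(-15) = -1091*(-15) = 16365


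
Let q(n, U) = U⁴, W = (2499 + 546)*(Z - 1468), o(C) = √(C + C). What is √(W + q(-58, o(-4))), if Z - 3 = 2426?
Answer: √2926309 ≈ 1710.6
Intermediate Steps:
o(C) = √2*√C (o(C) = √(2*C) = √2*√C)
Z = 2429 (Z = 3 + 2426 = 2429)
W = 2926245 (W = (2499 + 546)*(2429 - 1468) = 3045*961 = 2926245)
√(W + q(-58, o(-4))) = √(2926245 + (√2*√(-4))⁴) = √(2926245 + (√2*(2*I))⁴) = √(2926245 + (2*I*√2)⁴) = √(2926245 + 64) = √2926309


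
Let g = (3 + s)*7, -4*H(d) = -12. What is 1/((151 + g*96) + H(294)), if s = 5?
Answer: 1/5530 ≈ 0.00018083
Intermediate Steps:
H(d) = 3 (H(d) = -¼*(-12) = 3)
g = 56 (g = (3 + 5)*7 = 8*7 = 56)
1/((151 + g*96) + H(294)) = 1/((151 + 56*96) + 3) = 1/((151 + 5376) + 3) = 1/(5527 + 3) = 1/5530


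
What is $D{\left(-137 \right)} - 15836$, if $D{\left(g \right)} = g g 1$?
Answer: $2933$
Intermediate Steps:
$D{\left(g \right)} = g^{2}$ ($D{\left(g \right)} = g^{2} \cdot 1 = g^{2}$)
$D{\left(-137 \right)} - 15836 = \left(-137\right)^{2} - 15836 = 18769 - 15836 = 2933$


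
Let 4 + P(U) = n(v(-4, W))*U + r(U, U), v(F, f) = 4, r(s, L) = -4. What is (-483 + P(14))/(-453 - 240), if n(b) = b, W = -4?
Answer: 145/231 ≈ 0.62771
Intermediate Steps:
P(U) = -8 + 4*U (P(U) = -4 + (4*U - 4) = -4 + (-4 + 4*U) = -8 + 4*U)
(-483 + P(14))/(-453 - 240) = (-483 + (-8 + 4*14))/(-453 - 240) = (-483 + (-8 + 56))/(-693) = (-483 + 48)*(-1/693) = -435*(-1/693) = 145/231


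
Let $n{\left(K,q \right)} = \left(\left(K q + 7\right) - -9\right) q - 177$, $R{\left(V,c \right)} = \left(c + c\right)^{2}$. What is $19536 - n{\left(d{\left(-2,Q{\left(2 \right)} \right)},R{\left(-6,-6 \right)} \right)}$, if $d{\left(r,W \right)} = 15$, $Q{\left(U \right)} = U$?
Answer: $-293631$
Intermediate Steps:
$R{\left(V,c \right)} = 4 c^{2}$ ($R{\left(V,c \right)} = \left(2 c\right)^{2} = 4 c^{2}$)
$n{\left(K,q \right)} = -177 + q \left(16 + K q\right)$ ($n{\left(K,q \right)} = \left(\left(7 + K q\right) + 9\right) q - 177 = \left(16 + K q\right) q - 177 = q \left(16 + K q\right) - 177 = -177 + q \left(16 + K q\right)$)
$19536 - n{\left(d{\left(-2,Q{\left(2 \right)} \right)},R{\left(-6,-6 \right)} \right)} = 19536 - \left(-177 + 16 \cdot 4 \left(-6\right)^{2} + 15 \left(4 \left(-6\right)^{2}\right)^{2}\right) = 19536 - \left(-177 + 16 \cdot 4 \cdot 36 + 15 \left(4 \cdot 36\right)^{2}\right) = 19536 - \left(-177 + 16 \cdot 144 + 15 \cdot 144^{2}\right) = 19536 - \left(-177 + 2304 + 15 \cdot 20736\right) = 19536 - \left(-177 + 2304 + 311040\right) = 19536 - 313167 = -293631$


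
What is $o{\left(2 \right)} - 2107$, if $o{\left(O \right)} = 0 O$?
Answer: $-2107$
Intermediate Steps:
$o{\left(O \right)} = 0$
$o{\left(2 \right)} - 2107 = 0 - 2107 = -2107$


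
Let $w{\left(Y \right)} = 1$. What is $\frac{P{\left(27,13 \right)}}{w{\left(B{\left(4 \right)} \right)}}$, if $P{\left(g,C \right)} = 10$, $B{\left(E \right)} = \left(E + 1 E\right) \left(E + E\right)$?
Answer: $10$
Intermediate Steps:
$B{\left(E \right)} = 4 E^{2}$ ($B{\left(E \right)} = \left(E + E\right) 2 E = 2 E 2 E = 4 E^{2}$)
$\frac{P{\left(27,13 \right)}}{w{\left(B{\left(4 \right)} \right)}} = \frac{10}{1} = 10 \cdot 1 = 10$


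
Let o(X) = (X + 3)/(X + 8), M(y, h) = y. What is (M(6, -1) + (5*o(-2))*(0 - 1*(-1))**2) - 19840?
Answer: -118999/6 ≈ -19833.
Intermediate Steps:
o(X) = (3 + X)/(8 + X)
(M(6, -1) + (5*o(-2))*(0 - 1*(-1))**2) - 19840 = (6 + (5*((3 - 2)/(8 - 2)))*(0 - 1*(-1))**2) - 19840 = (6 + (5*(1/6))*(0 + 1)**2) - 19840 = (6 + (5*((1/6)*1))*1**2) - 19840 = (6 + (5*(1/6))*1) - 19840 = (6 + (5/6)*1) - 19840 = (6 + 5/6) - 19840 = 41/6 - 19840 = -118999/6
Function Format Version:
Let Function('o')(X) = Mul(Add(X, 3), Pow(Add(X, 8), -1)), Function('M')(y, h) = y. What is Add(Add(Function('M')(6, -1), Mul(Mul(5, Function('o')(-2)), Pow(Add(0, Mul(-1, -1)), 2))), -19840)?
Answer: Rational(-118999, 6) ≈ -19833.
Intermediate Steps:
Function('o')(X) = Mul(Pow(Add(8, X), -1), Add(3, X)) (Function('o')(X) = Mul(Add(3, X), Pow(Add(8, X), -1)) = Mul(Pow(Add(8, X), -1), Add(3, X)))
Add(Add(Function('M')(6, -1), Mul(Mul(5, Function('o')(-2)), Pow(Add(0, Mul(-1, -1)), 2))), -19840) = Add(Add(6, Mul(Mul(5, Mul(Pow(Add(8, -2), -1), Add(3, -2))), Pow(Add(0, Mul(-1, -1)), 2))), -19840) = Add(Add(6, Mul(Mul(5, Mul(Pow(6, -1), 1)), Pow(Add(0, 1), 2))), -19840) = Add(Add(6, Mul(Mul(5, Mul(Rational(1, 6), 1)), Pow(1, 2))), -19840) = Add(Add(6, Mul(Mul(5, Rational(1, 6)), 1)), -19840) = Add(Add(6, Mul(Rational(5, 6), 1)), -19840) = Add(Add(6, Rational(5, 6)), -19840) = Add(Rational(41, 6), -19840) = Rational(-118999, 6)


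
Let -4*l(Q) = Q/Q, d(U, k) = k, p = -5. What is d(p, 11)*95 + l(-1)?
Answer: 4179/4 ≈ 1044.8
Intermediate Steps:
l(Q) = -¼ (l(Q) = -Q/(4*Q) = -¼*1 = -¼)
d(p, 11)*95 + l(-1) = 11*95 - ¼ = 1045 - ¼ = 4179/4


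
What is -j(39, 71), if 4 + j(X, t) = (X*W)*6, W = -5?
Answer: 1174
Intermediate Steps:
j(X, t) = -4 - 30*X (j(X, t) = -4 + (X*(-5))*6 = -4 - 5*X*6 = -4 - 30*X)
-j(39, 71) = -(-4 - 30*39) = -(-4 - 1170) = -1*(-1174) = 1174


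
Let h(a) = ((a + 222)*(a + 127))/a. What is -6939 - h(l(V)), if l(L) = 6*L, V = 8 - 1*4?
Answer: -33947/4 ≈ -8486.8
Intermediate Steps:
V = 4 (V = 8 - 4 = 4)
h(a) = (127 + a)*(222 + a)/a (h(a) = ((222 + a)*(127 + a))/a = ((127 + a)*(222 + a))/a = (127 + a)*(222 + a)/a)
-6939 - h(l(V)) = -6939 - (349 + 6*4 + 28194/((6*4))) = -6939 - (349 + 24 + 28194/24) = -6939 - (349 + 24 + 28194*(1/24)) = -6939 - (349 + 24 + 4699/4) = -6939 - 1*6191/4 = -6939 - 6191/4 = -33947/4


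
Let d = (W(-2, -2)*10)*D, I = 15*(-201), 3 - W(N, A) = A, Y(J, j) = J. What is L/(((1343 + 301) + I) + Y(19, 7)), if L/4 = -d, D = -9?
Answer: -225/169 ≈ -1.3314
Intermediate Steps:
W(N, A) = 3 - A
I = -3015
d = -450 (d = ((3 - 1*(-2))*10)*(-9) = ((3 + 2)*10)*(-9) = (5*10)*(-9) = 50*(-9) = -450)
L = 1800 (L = 4*(-1*(-450)) = 4*450 = 1800)
L/(((1343 + 301) + I) + Y(19, 7)) = 1800/(((1343 + 301) - 3015) + 19) = 1800/((1644 - 3015) + 19) = 1800/(-1371 + 19) = 1800/(-1352) = 1800*(-1/1352) = -225/169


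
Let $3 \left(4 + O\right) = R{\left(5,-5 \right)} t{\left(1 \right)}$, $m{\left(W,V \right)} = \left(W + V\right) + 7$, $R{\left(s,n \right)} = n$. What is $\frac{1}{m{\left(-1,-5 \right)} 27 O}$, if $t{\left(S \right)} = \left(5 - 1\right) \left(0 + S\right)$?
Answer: $- \frac{1}{288} \approx -0.0034722$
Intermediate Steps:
$t{\left(S \right)} = 4 S$
$m{\left(W,V \right)} = 7 + V + W$ ($m{\left(W,V \right)} = \left(V + W\right) + 7 = 7 + V + W$)
$O = - \frac{32}{3}$ ($O = -4 + \frac{\left(-5\right) 4 \cdot 1}{3} = -4 + \frac{\left(-5\right) 4}{3} = -4 + \frac{1}{3} \left(-20\right) = -4 - \frac{20}{3} = - \frac{32}{3} \approx -10.667$)
$\frac{1}{m{\left(-1,-5 \right)} 27 O} = \frac{1}{\left(7 - 5 - 1\right) 27 \left(- \frac{32}{3}\right)} = \frac{1}{1 \cdot 27 \left(- \frac{32}{3}\right)} = \frac{1}{27 \left(- \frac{32}{3}\right)} = \frac{1}{-288} = - \frac{1}{288}$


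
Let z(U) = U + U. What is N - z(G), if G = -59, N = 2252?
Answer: 2370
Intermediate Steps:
z(U) = 2*U
N - z(G) = 2252 - 2*(-59) = 2252 - 1*(-118) = 2252 + 118 = 2370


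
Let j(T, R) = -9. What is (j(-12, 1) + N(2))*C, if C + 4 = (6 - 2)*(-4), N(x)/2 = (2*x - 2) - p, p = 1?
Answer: 140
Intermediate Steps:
N(x) = -6 + 4*x (N(x) = 2*((2*x - 2) - 1*1) = 2*((-2 + 2*x) - 1) = 2*(-3 + 2*x) = -6 + 4*x)
C = -20 (C = -4 + (6 - 2)*(-4) = -4 + 4*(-4) = -4 - 16 = -20)
(j(-12, 1) + N(2))*C = (-9 + (-6 + 4*2))*(-20) = (-9 + (-6 + 8))*(-20) = (-9 + 2)*(-20) = -7*(-20) = 140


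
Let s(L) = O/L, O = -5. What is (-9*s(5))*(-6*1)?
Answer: -54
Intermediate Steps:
s(L) = -5/L
(-9*s(5))*(-6*1) = (-(-45)/5)*(-6*1) = -(-45)/5*(-6) = -9*(-1)*(-6) = 9*(-6) = -54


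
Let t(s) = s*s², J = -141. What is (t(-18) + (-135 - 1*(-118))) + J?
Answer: -5990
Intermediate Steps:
t(s) = s³
(t(-18) + (-135 - 1*(-118))) + J = ((-18)³ + (-135 - 1*(-118))) - 141 = (-5832 + (-135 + 118)) - 141 = (-5832 - 17) - 141 = -5849 - 141 = -5990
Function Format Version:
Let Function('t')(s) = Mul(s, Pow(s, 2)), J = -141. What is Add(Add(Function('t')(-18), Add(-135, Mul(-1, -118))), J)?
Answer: -5990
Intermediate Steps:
Function('t')(s) = Pow(s, 3)
Add(Add(Function('t')(-18), Add(-135, Mul(-1, -118))), J) = Add(Add(Pow(-18, 3), Add(-135, Mul(-1, -118))), -141) = Add(Add(-5832, Add(-135, 118)), -141) = Add(Add(-5832, -17), -141) = Add(-5849, -141) = -5990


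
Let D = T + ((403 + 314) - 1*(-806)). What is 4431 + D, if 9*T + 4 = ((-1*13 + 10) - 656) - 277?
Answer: 52646/9 ≈ 5849.6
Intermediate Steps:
T = -940/9 (T = -4/9 + (((-1*13 + 10) - 656) - 277)/9 = -4/9 + (((-13 + 10) - 656) - 277)/9 = -4/9 + ((-3 - 656) - 277)/9 = -4/9 + (-659 - 277)/9 = -4/9 + (⅑)*(-936) = -4/9 - 104 = -940/9 ≈ -104.44)
D = 12767/9 (D = -940/9 + ((403 + 314) - 1*(-806)) = -940/9 + (717 + 806) = -940/9 + 1523 = 12767/9 ≈ 1418.6)
4431 + D = 4431 + 12767/9 = 52646/9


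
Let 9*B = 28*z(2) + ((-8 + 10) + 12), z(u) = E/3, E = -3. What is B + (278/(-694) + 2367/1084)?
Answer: 769985/3385332 ≈ 0.22745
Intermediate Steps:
z(u) = -1 (z(u) = -3/3 = -3*⅓ = -1)
B = -14/9 (B = (28*(-1) + ((-8 + 10) + 12))/9 = (-28 + (2 + 12))/9 = (-28 + 14)/9 = (⅑)*(-14) = -14/9 ≈ -1.5556)
B + (278/(-694) + 2367/1084) = -14/9 + (278/(-694) + 2367/1084) = -14/9 + (278*(-1/694) + 2367*(1/1084)) = -14/9 + (-139/347 + 2367/1084) = -14/9 + 670673/376148 = 769985/3385332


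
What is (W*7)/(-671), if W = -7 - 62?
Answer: 483/671 ≈ 0.71982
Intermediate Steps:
W = -69
(W*7)/(-671) = -69*7/(-671) = -483*(-1/671) = 483/671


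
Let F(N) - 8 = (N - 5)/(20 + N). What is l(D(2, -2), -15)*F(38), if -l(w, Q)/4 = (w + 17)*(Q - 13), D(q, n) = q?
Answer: 528808/29 ≈ 18235.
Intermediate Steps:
F(N) = 8 + (-5 + N)/(20 + N) (F(N) = 8 + (N - 5)/(20 + N) = 8 + (-5 + N)/(20 + N))
l(w, Q) = -4*(-13 + Q)*(17 + w) (l(w, Q) = -4*(w + 17)*(Q - 13) = -4*(17 + w)*(-13 + Q) = -4*(-13 + Q)*(17 + w))
l(D(2, -2), -15)*F(38) = (884 - 68*(-15) + 52*2 - 4*(-15)*2)*((155 + 9*38)/(20 + 38)) = (884 + 1020 + 104 + 120)*((155 + 342)/58) = 2128*((1/58)*497) = 2128*(497/58) = 528808/29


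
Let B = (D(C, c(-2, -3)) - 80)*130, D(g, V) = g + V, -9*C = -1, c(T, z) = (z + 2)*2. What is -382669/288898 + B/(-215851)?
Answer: -715716059491/561230299782 ≈ -1.2753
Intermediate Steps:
c(T, z) = 4 + 2*z (c(T, z) = (2 + z)*2 = 4 + 2*z)
C = 1/9 (C = -1/9*(-1) = 1/9 ≈ 0.11111)
D(g, V) = V + g
B = -95810/9 (B = (((4 + 2*(-3)) + 1/9) - 80)*130 = (((4 - 6) + 1/9) - 80)*130 = ((-2 + 1/9) - 80)*130 = (-17/9 - 80)*130 = -737/9*130 = -95810/9 ≈ -10646.)
-382669/288898 + B/(-215851) = -382669/288898 - 95810/9/(-215851) = -382669*1/288898 - 95810/9*(-1/215851) = -382669/288898 + 95810/1942659 = -715716059491/561230299782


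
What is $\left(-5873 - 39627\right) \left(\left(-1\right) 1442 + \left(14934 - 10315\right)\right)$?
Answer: $-144553500$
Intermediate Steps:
$\left(-5873 - 39627\right) \left(\left(-1\right) 1442 + \left(14934 - 10315\right)\right) = - 45500 \left(-1442 + 4619\right) = \left(-45500\right) 3177 = -144553500$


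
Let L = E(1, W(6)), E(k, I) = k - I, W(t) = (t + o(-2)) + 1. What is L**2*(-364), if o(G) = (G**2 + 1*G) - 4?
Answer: -5824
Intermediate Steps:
o(G) = -4 + G + G**2 (o(G) = (G**2 + G) - 4 = (G + G**2) - 4 = -4 + G + G**2)
W(t) = -1 + t (W(t) = (t + (-4 - 2 + (-2)**2)) + 1 = (t + (-4 - 2 + 4)) + 1 = (t - 2) + 1 = (-2 + t) + 1 = -1 + t)
L = -4 (L = 1 - (-1 + 6) = 1 - 1*5 = 1 - 5 = -4)
L**2*(-364) = (-4)**2*(-364) = 16*(-364) = -5824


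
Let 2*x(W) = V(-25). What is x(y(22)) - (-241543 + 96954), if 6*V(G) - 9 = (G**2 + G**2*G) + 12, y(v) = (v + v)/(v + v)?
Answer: 573363/4 ≈ 1.4334e+5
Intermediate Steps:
y(v) = 1 (y(v) = (2*v)/((2*v)) = (2*v)*(1/(2*v)) = 1)
V(G) = 7/2 + G**2/6 + G**3/6 (V(G) = 3/2 + ((G**2 + G**2*G) + 12)/6 = 3/2 + ((G**2 + G**3) + 12)/6 = 3/2 + (12 + G**2 + G**3)/6 = 3/2 + (2 + G**2/6 + G**3/6) = 7/2 + G**2/6 + G**3/6)
x(W) = -4993/4 (x(W) = (7/2 + (1/6)*(-25)**2 + (1/6)*(-25)**3)/2 = (7/2 + (1/6)*625 + (1/6)*(-15625))/2 = (7/2 + 625/6 - 15625/6)/2 = (1/2)*(-4993/2) = -4993/4)
x(y(22)) - (-241543 + 96954) = -4993/4 - (-241543 + 96954) = -4993/4 - 1*(-144589) = -4993/4 + 144589 = 573363/4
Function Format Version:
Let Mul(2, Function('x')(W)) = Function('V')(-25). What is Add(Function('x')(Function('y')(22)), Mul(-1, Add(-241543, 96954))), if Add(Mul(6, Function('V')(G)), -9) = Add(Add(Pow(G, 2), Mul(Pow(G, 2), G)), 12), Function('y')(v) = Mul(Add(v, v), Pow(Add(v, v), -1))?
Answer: Rational(573363, 4) ≈ 1.4334e+5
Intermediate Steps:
Function('y')(v) = 1 (Function('y')(v) = Mul(Mul(2, v), Pow(Mul(2, v), -1)) = Mul(Mul(2, v), Mul(Rational(1, 2), Pow(v, -1))) = 1)
Function('V')(G) = Add(Rational(7, 2), Mul(Rational(1, 6), Pow(G, 2)), Mul(Rational(1, 6), Pow(G, 3))) (Function('V')(G) = Add(Rational(3, 2), Mul(Rational(1, 6), Add(Add(Pow(G, 2), Mul(Pow(G, 2), G)), 12))) = Add(Rational(3, 2), Mul(Rational(1, 6), Add(Add(Pow(G, 2), Pow(G, 3)), 12))) = Add(Rational(3, 2), Mul(Rational(1, 6), Add(12, Pow(G, 2), Pow(G, 3)))) = Add(Rational(3, 2), Add(2, Mul(Rational(1, 6), Pow(G, 2)), Mul(Rational(1, 6), Pow(G, 3)))) = Add(Rational(7, 2), Mul(Rational(1, 6), Pow(G, 2)), Mul(Rational(1, 6), Pow(G, 3))))
Function('x')(W) = Rational(-4993, 4) (Function('x')(W) = Mul(Rational(1, 2), Add(Rational(7, 2), Mul(Rational(1, 6), Pow(-25, 2)), Mul(Rational(1, 6), Pow(-25, 3)))) = Mul(Rational(1, 2), Add(Rational(7, 2), Mul(Rational(1, 6), 625), Mul(Rational(1, 6), -15625))) = Mul(Rational(1, 2), Add(Rational(7, 2), Rational(625, 6), Rational(-15625, 6))) = Mul(Rational(1, 2), Rational(-4993, 2)) = Rational(-4993, 4))
Add(Function('x')(Function('y')(22)), Mul(-1, Add(-241543, 96954))) = Add(Rational(-4993, 4), Mul(-1, Add(-241543, 96954))) = Add(Rational(-4993, 4), Mul(-1, -144589)) = Add(Rational(-4993, 4), 144589) = Rational(573363, 4)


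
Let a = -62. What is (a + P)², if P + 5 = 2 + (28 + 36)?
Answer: 1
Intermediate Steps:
P = 61 (P = -5 + (2 + (28 + 36)) = -5 + (2 + 64) = -5 + 66 = 61)
(a + P)² = (-62 + 61)² = (-1)² = 1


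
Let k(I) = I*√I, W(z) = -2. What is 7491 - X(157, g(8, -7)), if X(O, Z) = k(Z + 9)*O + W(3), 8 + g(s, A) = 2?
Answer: 7493 - 471*√3 ≈ 6677.2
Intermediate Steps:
g(s, A) = -6 (g(s, A) = -8 + 2 = -6)
k(I) = I^(3/2)
X(O, Z) = -2 + O*(9 + Z)^(3/2) (X(O, Z) = (Z + 9)^(3/2)*O - 2 = (9 + Z)^(3/2)*O - 2 = O*(9 + Z)^(3/2) - 2 = -2 + O*(9 + Z)^(3/2))
7491 - X(157, g(8, -7)) = 7491 - (-2 + 157*(9 - 6)^(3/2)) = 7491 - (-2 + 157*3^(3/2)) = 7491 - (-2 + 157*(3*√3)) = 7491 - (-2 + 471*√3) = 7491 + (2 - 471*√3) = 7493 - 471*√3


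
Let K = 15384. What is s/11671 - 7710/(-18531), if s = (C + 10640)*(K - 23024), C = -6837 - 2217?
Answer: -74816961610/72091767 ≈ -1037.8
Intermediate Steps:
C = -9054
s = -12117040 (s = (-9054 + 10640)*(15384 - 23024) = 1586*(-7640) = -12117040)
s/11671 - 7710/(-18531) = -12117040/11671 - 7710/(-18531) = -12117040*1/11671 - 7710*(-1/18531) = -12117040/11671 + 2570/6177 = -74816961610/72091767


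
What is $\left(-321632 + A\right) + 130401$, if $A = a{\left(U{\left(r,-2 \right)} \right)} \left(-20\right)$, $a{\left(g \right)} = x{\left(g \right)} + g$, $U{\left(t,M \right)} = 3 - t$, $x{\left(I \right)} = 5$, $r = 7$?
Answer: $-191251$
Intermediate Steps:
$a{\left(g \right)} = 5 + g$
$A = -20$ ($A = \left(5 + \left(3 - 7\right)\right) \left(-20\right) = \left(5 - 4\right) \left(-20\right) = 1 \left(-20\right) = -20$)
$\left(-321632 + A\right) + 130401 = \left(-321632 - 20\right) + 130401 = -321652 + 130401 = -191251$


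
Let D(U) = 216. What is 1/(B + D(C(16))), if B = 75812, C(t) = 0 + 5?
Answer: 1/76028 ≈ 1.3153e-5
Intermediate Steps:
C(t) = 5
1/(B + D(C(16))) = 1/(75812 + 216) = 1/76028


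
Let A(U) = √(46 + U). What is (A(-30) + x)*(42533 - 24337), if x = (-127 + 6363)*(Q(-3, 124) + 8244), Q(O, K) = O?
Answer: 935108452480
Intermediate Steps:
x = 51390876 (x = (-127 + 6363)*(-3 + 8244) = 6236*8241 = 51390876)
(A(-30) + x)*(42533 - 24337) = (√(46 - 30) + 51390876)*(42533 - 24337) = (√16 + 51390876)*18196 = (4 + 51390876)*18196 = 51390880*18196 = 935108452480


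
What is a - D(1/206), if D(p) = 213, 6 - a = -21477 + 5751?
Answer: 15519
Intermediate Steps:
a = 15732 (a = 6 - (-21477 + 5751) = 6 - 1*(-15726) = 6 + 15726 = 15732)
a - D(1/206) = 15732 - 1*213 = 15732 - 213 = 15519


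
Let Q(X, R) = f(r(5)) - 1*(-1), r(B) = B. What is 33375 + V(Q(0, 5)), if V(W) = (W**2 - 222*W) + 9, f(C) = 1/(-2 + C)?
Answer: 297808/9 ≈ 33090.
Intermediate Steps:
Q(X, R) = 4/3 (Q(X, R) = 1/(-2 + 5) - 1*(-1) = 1/3 + 1 = 4/3)
V(W) = 9 + W**2 - 222*W
33375 + V(Q(0, 5)) = 33375 + (9 + (4/3)**2 - 222*4/3) = 33375 + (9 + 16/9 - 296) = 33375 - 2567/9 = 297808/9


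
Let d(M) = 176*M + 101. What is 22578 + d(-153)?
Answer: -4249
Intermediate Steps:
d(M) = 101 + 176*M
22578 + d(-153) = 22578 + (101 + 176*(-153)) = 22578 + (101 - 26928) = 22578 - 26827 = -4249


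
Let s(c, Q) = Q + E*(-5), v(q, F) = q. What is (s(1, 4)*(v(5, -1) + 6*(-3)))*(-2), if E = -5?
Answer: 754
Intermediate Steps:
s(c, Q) = 25 + Q (s(c, Q) = Q - 5*(-5) = Q + 25 = 25 + Q)
(s(1, 4)*(v(5, -1) + 6*(-3)))*(-2) = ((25 + 4)*(5 + 6*(-3)))*(-2) = (29*(5 - 18))*(-2) = (29*(-13))*(-2) = -377*(-2) = 754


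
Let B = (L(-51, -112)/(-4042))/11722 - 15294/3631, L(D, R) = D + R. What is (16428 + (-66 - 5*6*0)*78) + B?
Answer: 1939863514604917/172037956444 ≈ 11276.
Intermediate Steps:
B = -724634083403/172037956444 (B = ((-51 - 112)/(-4042))/11722 - 15294/3631 = -163*(-1/4042)*(1/11722) - 15294*1/3631 = (163/4042)*(1/11722) - 15294/3631 = 163/47380324 - 15294/3631 = -724634083403/172037956444 ≈ -4.2121)
(16428 + (-66 - 5*6*0)*78) + B = (16428 + (-66 - 5*6*0)*78) - 724634083403/172037956444 = (16428 + (-66 - 30*0)*78) - 724634083403/172037956444 = (16428 + (-66 + 0)*78) - 724634083403/172037956444 = (16428 - 66*78) - 724634083403/172037956444 = (16428 - 5148) - 724634083403/172037956444 = 11280 - 724634083403/172037956444 = 1939863514604917/172037956444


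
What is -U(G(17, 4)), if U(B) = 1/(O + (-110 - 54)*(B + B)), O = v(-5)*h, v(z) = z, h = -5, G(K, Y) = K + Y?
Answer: 1/6863 ≈ 0.00014571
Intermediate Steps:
O = 25 (O = -5*(-5) = 25)
U(B) = 1/(25 - 328*B) (U(B) = 1/(25 + (-110 - 54)*(B + B)) = 1/(25 - 328*B))
-U(G(17, 4)) = -(-1)/(-25 + 328*(17 + 4)) = -(-1)/(-25 + 328*21) = -(-1)/(-25 + 6888) = -(-1)/6863 = -1*(-1/6863) = 1/6863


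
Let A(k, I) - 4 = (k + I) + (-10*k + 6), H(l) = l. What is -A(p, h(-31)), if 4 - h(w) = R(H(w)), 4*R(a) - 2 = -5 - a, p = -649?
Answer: -5848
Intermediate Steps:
R(a) = -¾ - a/4 (R(a) = ½ + (-5 - a)/4 = ½ + (-5/4 - a/4) = -¾ - a/4)
h(w) = 19/4 + w/4 (h(w) = 4 - (-¾ - w/4) = 4 + (¾ + w/4) = 19/4 + w/4)
A(k, I) = 10 + I - 9*k (A(k, I) = 4 + ((k + I) + (-10*k + 6)) = 4 + ((I + k) + (6 - 10*k)) = 4 + (6 + I - 9*k) = 10 + I - 9*k)
-A(p, h(-31)) = -(10 + (19/4 + (¼)*(-31)) - 9*(-649)) = -(10 + (19/4 - 31/4) + 5841) = -(10 - 3 + 5841) = -1*5848 = -5848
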